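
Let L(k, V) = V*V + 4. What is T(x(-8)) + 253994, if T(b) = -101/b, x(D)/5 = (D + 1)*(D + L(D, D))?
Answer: 533387501/2100 ≈ 2.5399e+5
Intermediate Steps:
L(k, V) = 4 + V² (L(k, V) = V² + 4 = 4 + V²)
x(D) = 5*(1 + D)*(4 + D + D²) (x(D) = 5*((D + 1)*(D + (4 + D²))) = 5*((1 + D)*(4 + D + D²)) = 5*(1 + D)*(4 + D + D²))
T(x(-8)) + 253994 = -101/(20 + 5*(-8)³ + 10*(-8)² + 25*(-8)) + 253994 = -101/(20 + 5*(-512) + 10*64 - 200) + 253994 = -101/(20 - 2560 + 640 - 200) + 253994 = -101/(-2100) + 253994 = -101*(-1/2100) + 253994 = 101/2100 + 253994 = 533387501/2100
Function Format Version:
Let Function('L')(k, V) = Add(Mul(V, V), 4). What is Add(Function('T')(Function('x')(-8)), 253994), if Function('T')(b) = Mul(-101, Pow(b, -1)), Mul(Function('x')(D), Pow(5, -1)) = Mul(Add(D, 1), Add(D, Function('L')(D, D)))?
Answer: Rational(533387501, 2100) ≈ 2.5399e+5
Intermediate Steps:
Function('L')(k, V) = Add(4, Pow(V, 2)) (Function('L')(k, V) = Add(Pow(V, 2), 4) = Add(4, Pow(V, 2)))
Function('x')(D) = Mul(5, Add(1, D), Add(4, D, Pow(D, 2))) (Function('x')(D) = Mul(5, Mul(Add(D, 1), Add(D, Add(4, Pow(D, 2))))) = Mul(5, Mul(Add(1, D), Add(4, D, Pow(D, 2)))) = Mul(5, Add(1, D), Add(4, D, Pow(D, 2))))
Add(Function('T')(Function('x')(-8)), 253994) = Add(Mul(-101, Pow(Add(20, Mul(5, Pow(-8, 3)), Mul(10, Pow(-8, 2)), Mul(25, -8)), -1)), 253994) = Add(Mul(-101, Pow(Add(20, Mul(5, -512), Mul(10, 64), -200), -1)), 253994) = Add(Mul(-101, Pow(Add(20, -2560, 640, -200), -1)), 253994) = Add(Mul(-101, Pow(-2100, -1)), 253994) = Add(Mul(-101, Rational(-1, 2100)), 253994) = Add(Rational(101, 2100), 253994) = Rational(533387501, 2100)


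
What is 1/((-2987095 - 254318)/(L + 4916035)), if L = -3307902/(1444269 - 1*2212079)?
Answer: -1887292070626/1244394657765 ≈ -1.5166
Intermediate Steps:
L = 1653951/383905 (L = -3307902/(1444269 - 2212079) = -3307902/(-767810) = -3307902*(-1/767810) = 1653951/383905 ≈ 4.3082)
1/((-2987095 - 254318)/(L + 4916035)) = 1/((-2987095 - 254318)/(1653951/383905 + 4916035)) = 1/(-3241413/1887292070626/383905) = 1/(-3241413*383905/1887292070626) = 1/(-1244394657765/1887292070626) = -1887292070626/1244394657765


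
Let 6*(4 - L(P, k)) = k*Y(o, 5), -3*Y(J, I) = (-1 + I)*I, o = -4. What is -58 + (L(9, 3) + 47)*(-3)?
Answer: -221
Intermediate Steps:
Y(J, I) = -I*(-1 + I)/3 (Y(J, I) = -(-1 + I)*I/3 = -I*(-1 + I)/3)
L(P, k) = 4 + 10*k/9 (L(P, k) = 4 - k*(⅓)*5*(1 - 1*5)/6 = 4 - k*(⅓)*5*(1 - 5)/6 = 4 - k*(⅓)*5*(-4)/6 = 4 - k*(-20)/(6*3) = 4 - (-10)*k/9 = 4 + 10*k/9)
-58 + (L(9, 3) + 47)*(-3) = -58 + ((4 + (10/9)*3) + 47)*(-3) = -58 + ((4 + 10/3) + 47)*(-3) = -58 + (22/3 + 47)*(-3) = -58 + (163/3)*(-3) = -58 - 163 = -221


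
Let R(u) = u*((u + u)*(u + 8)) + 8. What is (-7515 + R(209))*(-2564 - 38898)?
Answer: -785706848714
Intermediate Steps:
R(u) = 8 + 2*u²*(8 + u) (R(u) = u*((2*u)*(8 + u)) + 8 = u*(2*u*(8 + u)) + 8 = 2*u²*(8 + u) + 8 = 8 + 2*u²*(8 + u))
(-7515 + R(209))*(-2564 - 38898) = (-7515 + (8 + 2*209³ + 16*209²))*(-2564 - 38898) = (-7515 + (8 + 2*9129329 + 16*43681))*(-41462) = (-7515 + (8 + 18258658 + 698896))*(-41462) = (-7515 + 18957562)*(-41462) = 18950047*(-41462) = -785706848714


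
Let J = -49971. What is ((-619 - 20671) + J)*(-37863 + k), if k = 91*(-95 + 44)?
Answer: 3028877544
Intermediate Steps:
k = -4641 (k = 91*(-51) = -4641)
((-619 - 20671) + J)*(-37863 + k) = ((-619 - 20671) - 49971)*(-37863 - 4641) = (-21290 - 49971)*(-42504) = -71261*(-42504) = 3028877544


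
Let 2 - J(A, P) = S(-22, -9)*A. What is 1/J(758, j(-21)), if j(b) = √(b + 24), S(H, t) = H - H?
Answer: ½ ≈ 0.50000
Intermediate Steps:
S(H, t) = 0
j(b) = √(24 + b)
J(A, P) = 2 (J(A, P) = 2 - 0*A = 2 - 1*0 = 2 + 0 = 2)
1/J(758, j(-21)) = 1/2 = ½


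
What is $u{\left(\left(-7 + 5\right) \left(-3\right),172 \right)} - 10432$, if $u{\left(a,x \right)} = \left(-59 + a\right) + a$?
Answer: $-10479$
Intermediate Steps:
$u{\left(a,x \right)} = -59 + 2 a$
$u{\left(\left(-7 + 5\right) \left(-3\right),172 \right)} - 10432 = \left(-59 + 2 \left(-7 + 5\right) \left(-3\right)\right) - 10432 = \left(-59 + 2 \left(\left(-2\right) \left(-3\right)\right)\right) - 10432 = \left(-59 + 2 \cdot 6\right) - 10432 = \left(-59 + 12\right) - 10432 = -47 - 10432 = -10479$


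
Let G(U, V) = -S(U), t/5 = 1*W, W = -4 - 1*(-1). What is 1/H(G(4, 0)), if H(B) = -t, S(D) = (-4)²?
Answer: 1/15 ≈ 0.066667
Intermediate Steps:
W = -3 (W = -4 + 1 = -3)
S(D) = 16
t = -15 (t = 5*(1*(-3)) = 5*(-3) = -15)
G(U, V) = -16 (G(U, V) = -1*16 = -16)
H(B) = 15 (H(B) = -1*(-15) = 15)
1/H(G(4, 0)) = 1/15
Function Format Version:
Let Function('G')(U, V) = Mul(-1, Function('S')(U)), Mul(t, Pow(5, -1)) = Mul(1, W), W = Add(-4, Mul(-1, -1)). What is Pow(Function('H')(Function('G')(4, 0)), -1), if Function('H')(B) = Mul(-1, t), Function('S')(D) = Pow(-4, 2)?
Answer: Rational(1, 15) ≈ 0.066667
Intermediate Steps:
W = -3 (W = Add(-4, 1) = -3)
Function('S')(D) = 16
t = -15 (t = Mul(5, Mul(1, -3)) = Mul(5, -3) = -15)
Function('G')(U, V) = -16 (Function('G')(U, V) = Mul(-1, 16) = -16)
Function('H')(B) = 15 (Function('H')(B) = Mul(-1, -15) = 15)
Pow(Function('H')(Function('G')(4, 0)), -1) = Pow(15, -1) = Rational(1, 15)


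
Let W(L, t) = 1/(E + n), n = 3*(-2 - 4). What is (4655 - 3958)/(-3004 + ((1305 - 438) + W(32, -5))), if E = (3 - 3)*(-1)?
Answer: -12546/38467 ≈ -0.32615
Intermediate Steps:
n = -18 (n = 3*(-6) = -18)
E = 0 (E = 0*(-1) = 0)
W(L, t) = -1/18 (W(L, t) = 1/(0 - 18) = 1/(-18) = -1/18)
(4655 - 3958)/(-3004 + ((1305 - 438) + W(32, -5))) = (4655 - 3958)/(-3004 + ((1305 - 438) - 1/18)) = 697/(-3004 + (867 - 1/18)) = 697/(-3004 + 15605/18) = 697/(-38467/18) = 697*(-18/38467) = -12546/38467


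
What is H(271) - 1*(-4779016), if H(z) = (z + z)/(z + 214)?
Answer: 2317823302/485 ≈ 4.7790e+6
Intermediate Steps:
H(z) = 2*z/(214 + z) (H(z) = (2*z)/(214 + z) = 2*z/(214 + z))
H(271) - 1*(-4779016) = 2*271/(214 + 271) - 1*(-4779016) = 2*271/485 + 4779016 = 2*271*(1/485) + 4779016 = 542/485 + 4779016 = 2317823302/485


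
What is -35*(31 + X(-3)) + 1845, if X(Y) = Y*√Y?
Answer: 760 + 105*I*√3 ≈ 760.0 + 181.87*I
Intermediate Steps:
X(Y) = Y^(3/2)
-35*(31 + X(-3)) + 1845 = -35*(31 + (-3)^(3/2)) + 1845 = -35*(31 - 3*I*√3) + 1845 = (-1085 + 105*I*√3) + 1845 = 760 + 105*I*√3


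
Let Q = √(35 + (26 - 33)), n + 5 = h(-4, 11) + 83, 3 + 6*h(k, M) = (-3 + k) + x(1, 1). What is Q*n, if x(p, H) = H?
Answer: 153*√7 ≈ 404.80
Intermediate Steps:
h(k, M) = -⅚ + k/6 (h(k, M) = -½ + ((-3 + k) + 1)/6 = -½ + (-2 + k)/6 = -½ + (-⅓ + k/6) = -⅚ + k/6)
n = 153/2 (n = -5 + ((-⅚ + (⅙)*(-4)) + 83) = -5 + ((-⅚ - ⅔) + 83) = -5 + (-3/2 + 83) = -5 + 163/2 = 153/2 ≈ 76.500)
Q = 2*√7 (Q = √(35 - 7) = √28 = 2*√7 ≈ 5.2915)
Q*n = (2*√7)*(153/2) = 153*√7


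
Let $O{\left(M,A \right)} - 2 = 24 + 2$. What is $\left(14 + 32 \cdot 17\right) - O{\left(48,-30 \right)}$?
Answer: $530$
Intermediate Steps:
$O{\left(M,A \right)} = 28$ ($O{\left(M,A \right)} = 2 + \left(24 + 2\right) = 2 + 26 = 28$)
$\left(14 + 32 \cdot 17\right) - O{\left(48,-30 \right)} = \left(14 + 32 \cdot 17\right) - 28 = \left(14 + 544\right) - 28 = 558 - 28 = 530$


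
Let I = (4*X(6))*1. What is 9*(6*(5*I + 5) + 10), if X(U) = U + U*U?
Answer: 45720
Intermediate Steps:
X(U) = U + U²
I = 168 (I = (4*(6*(1 + 6)))*1 = (4*(6*7))*1 = (4*42)*1 = 168*1 = 168)
9*(6*(5*I + 5) + 10) = 9*(6*(5*168 + 5) + 10) = 9*(6*(840 + 5) + 10) = 9*(6*845 + 10) = 9*(5070 + 10) = 9*5080 = 45720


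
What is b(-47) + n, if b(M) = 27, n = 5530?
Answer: 5557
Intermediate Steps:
b(-47) + n = 27 + 5530 = 5557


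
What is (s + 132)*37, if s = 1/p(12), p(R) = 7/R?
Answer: 34632/7 ≈ 4947.4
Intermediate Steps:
s = 12/7 (s = 1/(7/12) = 12/7 ≈ 1.7143)
(s + 132)*37 = (12/7 + 132)*37 = (936/7)*37 = 34632/7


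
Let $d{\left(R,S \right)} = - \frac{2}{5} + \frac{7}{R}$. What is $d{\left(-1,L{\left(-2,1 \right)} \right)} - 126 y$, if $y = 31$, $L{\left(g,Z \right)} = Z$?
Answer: $- \frac{19567}{5} \approx -3913.4$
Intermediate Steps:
$d{\left(R,S \right)} = - \frac{2}{5} + \frac{7}{R}$ ($d{\left(R,S \right)} = \left(-2\right) \frac{1}{5} + \frac{7}{R} = - \frac{2}{5} + \frac{7}{R}$)
$d{\left(-1,L{\left(-2,1 \right)} \right)} - 126 y = \left(- \frac{2}{5} + \frac{7}{-1}\right) - 3906 = \left(- \frac{2}{5} + 7 \left(-1\right)\right) - 3906 = \left(- \frac{2}{5} - 7\right) - 3906 = - \frac{37}{5} - 3906 = - \frac{19567}{5}$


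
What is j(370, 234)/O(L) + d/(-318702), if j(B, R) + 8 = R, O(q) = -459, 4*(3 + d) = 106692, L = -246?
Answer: -14044697/24380703 ≈ -0.57606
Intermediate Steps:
d = 26670 (d = -3 + (1/4)*106692 = -3 + 26673 = 26670)
j(B, R) = -8 + R
j(370, 234)/O(L) + d/(-318702) = (-8 + 234)/(-459) + 26670/(-318702) = 226*(-1/459) + 26670*(-1/318702) = -226/459 - 4445/53117 = -14044697/24380703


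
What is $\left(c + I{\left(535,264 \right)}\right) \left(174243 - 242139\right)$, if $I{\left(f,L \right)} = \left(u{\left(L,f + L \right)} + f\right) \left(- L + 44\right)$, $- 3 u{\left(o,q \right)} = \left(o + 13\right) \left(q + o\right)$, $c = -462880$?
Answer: $-1426664247360$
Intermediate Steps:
$u{\left(o,q \right)} = - \frac{\left(13 + o\right) \left(o + q\right)}{3}$ ($u{\left(o,q \right)} = - \frac{\left(o + 13\right) \left(q + o\right)}{3} = - \frac{\left(13 + o\right) \left(o + q\right)}{3}$)
$I{\left(f,L \right)} = \left(44 - L\right) \left(- \frac{26 L}{3} - \frac{10 f}{3} - \frac{L^{2}}{3} - \frac{L \left(L + f\right)}{3}\right)$ ($I{\left(f,L \right)} = \left(\left(- \frac{13 L}{3} - \frac{13 \left(f + L\right)}{3} - \frac{L^{2}}{3} - \frac{L \left(f + L\right)}{3}\right) + f\right) \left(- L + 44\right) = \left(\left(- \frac{13 L}{3} - \frac{13 \left(L + f\right)}{3} - \frac{L^{2}}{3} - \frac{L \left(L + f\right)}{3}\right) + f\right) \left(44 - L\right) = \left(\left(- \frac{13 L}{3} - \left(\frac{13 L}{3} + \frac{13 f}{3}\right) - \frac{L^{2}}{3} - \frac{L \left(L + f\right)}{3}\right) + f\right) \left(44 - L\right) = \left(\left(- \frac{26 L}{3} - \frac{13 f}{3} - \frac{L^{2}}{3} - \frac{L \left(L + f\right)}{3}\right) + f\right) \left(44 - L\right) = \left(- \frac{26 L}{3} - \frac{10 f}{3} - \frac{L^{2}}{3} - \frac{L \left(L + f\right)}{3}\right) \left(44 - L\right) = \left(44 - L\right) \left(- \frac{26 L}{3} - \frac{10 f}{3} - \frac{L^{2}}{3} - \frac{L \left(L + f\right)}{3}\right)$)
$\left(c + I{\left(535,264 \right)}\right) \left(174243 - 242139\right) = \left(-462880 - \left(\frac{537416}{3} - 12266496 - 10988736 + 1600720\right)\right) \left(174243 - 242139\right) = \left(-462880 - \left(- \frac{27138760}{3} - 12429120\right)\right) \left(-67896\right) = \left(-462880 - - \frac{64426120}{3}\right) \left(-67896\right) = \left(-462880 + \frac{64426120}{3}\right) \left(-67896\right) = \frac{63037480}{3} \left(-67896\right) = -1426664247360$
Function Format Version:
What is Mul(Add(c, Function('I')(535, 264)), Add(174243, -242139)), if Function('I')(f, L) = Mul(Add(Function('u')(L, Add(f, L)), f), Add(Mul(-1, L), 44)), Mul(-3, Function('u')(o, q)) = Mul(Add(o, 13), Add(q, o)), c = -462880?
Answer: -1426664247360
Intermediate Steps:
Function('u')(o, q) = Mul(Rational(-1, 3), Add(13, o), Add(o, q)) (Function('u')(o, q) = Mul(Rational(-1, 3), Mul(Add(o, 13), Add(q, o))) = Mul(Rational(-1, 3), Mul(Add(13, o), Add(o, q))) = Mul(Rational(-1, 3), Add(13, o), Add(o, q)))
Function('I')(f, L) = Mul(Add(44, Mul(-1, L)), Add(Mul(Rational(-26, 3), L), Mul(Rational(-10, 3), f), Mul(Rational(-1, 3), Pow(L, 2)), Mul(Rational(-1, 3), L, Add(L, f)))) (Function('I')(f, L) = Mul(Add(Add(Mul(Rational(-13, 3), L), Mul(Rational(-13, 3), Add(f, L)), Mul(Rational(-1, 3), Pow(L, 2)), Mul(Rational(-1, 3), L, Add(f, L))), f), Add(Mul(-1, L), 44)) = Mul(Add(Add(Mul(Rational(-13, 3), L), Mul(Rational(-13, 3), Add(L, f)), Mul(Rational(-1, 3), Pow(L, 2)), Mul(Rational(-1, 3), L, Add(L, f))), f), Add(44, Mul(-1, L))) = Mul(Add(Add(Mul(Rational(-13, 3), L), Add(Mul(Rational(-13, 3), L), Mul(Rational(-13, 3), f)), Mul(Rational(-1, 3), Pow(L, 2)), Mul(Rational(-1, 3), L, Add(L, f))), f), Add(44, Mul(-1, L))) = Mul(Add(Add(Mul(Rational(-26, 3), L), Mul(Rational(-13, 3), f), Mul(Rational(-1, 3), Pow(L, 2)), Mul(Rational(-1, 3), L, Add(L, f))), f), Add(44, Mul(-1, L))) = Mul(Add(Mul(Rational(-26, 3), L), Mul(Rational(-10, 3), f), Mul(Rational(-1, 3), Pow(L, 2)), Mul(Rational(-1, 3), L, Add(L, f))), Add(44, Mul(-1, L))) = Mul(Add(44, Mul(-1, L)), Add(Mul(Rational(-26, 3), L), Mul(Rational(-10, 3), f), Mul(Rational(-1, 3), Pow(L, 2)), Mul(Rational(-1, 3), L, Add(L, f)))))
Mul(Add(c, Function('I')(535, 264)), Add(174243, -242139)) = Mul(Add(-462880, Add(Mul(Rational(-1144, 3), 264), Mul(Rational(-440, 3), 535), Mul(Rational(-62, 3), Pow(264, 2)), Mul(Rational(2, 3), Pow(264, 3)), Mul(Rational(-34, 3), 264, 535), Mul(Rational(1, 3), 535, Pow(264, 2)))), Add(174243, -242139)) = Mul(Add(-462880, Add(-100672, Rational(-235400, 3), Mul(Rational(-62, 3), 69696), Mul(Rational(2, 3), 18399744), -1600720, Mul(Rational(1, 3), 535, 69696))), -67896) = Mul(Add(-462880, Add(-100672, Rational(-235400, 3), -1440384, 12266496, -1600720, 12429120)), -67896) = Mul(Add(-462880, Rational(64426120, 3)), -67896) = Mul(Rational(63037480, 3), -67896) = -1426664247360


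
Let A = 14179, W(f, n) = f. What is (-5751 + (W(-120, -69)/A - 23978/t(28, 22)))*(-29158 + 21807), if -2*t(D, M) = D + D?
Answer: 7142361381905/198506 ≈ 3.5981e+7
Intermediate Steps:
t(D, M) = -D (t(D, M) = -(D + D)/2 = -D)
(-5751 + (W(-120, -69)/A - 23978/t(28, 22)))*(-29158 + 21807) = (-5751 + (-120/14179 - 23978/((-1*28))))*(-29158 + 21807) = (-5751 + (-120*1/14179 - 23978/(-28)))*(-7351) = (-5751 + (-120/14179 - 23978*(-1/28)))*(-7351) = (-5751 + (-120/14179 + 11989/14))*(-7351) = (-5751 + 169990351/198506)*(-7351) = -971617655/198506*(-7351) = 7142361381905/198506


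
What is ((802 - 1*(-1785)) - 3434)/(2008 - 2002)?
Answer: -847/6 ≈ -141.17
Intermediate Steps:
((802 - 1*(-1785)) - 3434)/(2008 - 2002) = ((802 + 1785) - 3434)/6 = (2587 - 3434)*(1/6) = -847*1/6 = -847/6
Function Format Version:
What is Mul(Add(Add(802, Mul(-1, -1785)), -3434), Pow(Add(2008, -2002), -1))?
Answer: Rational(-847, 6) ≈ -141.17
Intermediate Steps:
Mul(Add(Add(802, Mul(-1, -1785)), -3434), Pow(Add(2008, -2002), -1)) = Mul(Add(Add(802, 1785), -3434), Pow(6, -1)) = Mul(Add(2587, -3434), Rational(1, 6)) = Mul(-847, Rational(1, 6)) = Rational(-847, 6)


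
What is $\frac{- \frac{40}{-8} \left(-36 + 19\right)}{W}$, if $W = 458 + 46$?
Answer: $- \frac{85}{504} \approx -0.16865$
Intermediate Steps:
$W = 504$
$\frac{- \frac{40}{-8} \left(-36 + 19\right)}{W} = \frac{- \frac{40}{-8} \left(-36 + 19\right)}{504} = \frac{\left(-40\right) \left(- \frac{1}{8}\right) \left(-17\right)}{504} = \frac{5 \left(-17\right)}{504} = \frac{1}{504} \left(-85\right) = - \frac{85}{504}$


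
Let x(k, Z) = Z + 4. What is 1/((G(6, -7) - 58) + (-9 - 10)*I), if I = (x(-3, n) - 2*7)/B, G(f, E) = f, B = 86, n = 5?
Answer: -86/4377 ≈ -0.019648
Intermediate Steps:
x(k, Z) = 4 + Z
I = -5/86 (I = ((4 + 5) - 2*7)/86 = (9 - 14)*(1/86) = -5*1/86 = -5/86 ≈ -0.058140)
1/((G(6, -7) - 58) + (-9 - 10)*I) = 1/((6 - 58) + (-9 - 10)*(-5/86)) = 1/(-52 - 19*(-5/86)) = 1/(-52 + 95/86) = 1/(-4377/86) = -86/4377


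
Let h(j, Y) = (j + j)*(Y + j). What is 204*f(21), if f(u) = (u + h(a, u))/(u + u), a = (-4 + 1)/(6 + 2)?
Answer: 3009/112 ≈ 26.866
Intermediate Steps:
a = -3/8 ≈ -0.37500
h(j, Y) = 2*j*(Y + j) (h(j, Y) = (2*j)*(Y + j) = 2*j*(Y + j))
f(u) = (9/32 + u/4)/(2*u) (f(u) = (u + 2*(-3/8)*(u - 3/8))/(u + u) = (u + 2*(-3/8)*(-3/8 + u))/((2*u)) = (u + (9/32 - 3*u/4))*(1/(2*u)) = (9/32 + u/4)*(1/(2*u)) = (9/32 + u/4)/(2*u))
204*f(21) = 204*((1/64)*(9 + 8*21)/21) = 204*((1/64)*(1/21)*(9 + 168)) = 204*((1/64)*(1/21)*177) = 204*(59/448) = 3009/112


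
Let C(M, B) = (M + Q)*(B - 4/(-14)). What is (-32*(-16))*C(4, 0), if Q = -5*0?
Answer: 4096/7 ≈ 585.14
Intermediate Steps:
Q = 0
C(M, B) = M*(2/7 + B) (C(M, B) = (M + 0)*(B - 4/(-14)) = M*(B - 4*(-1/14)) = M*(B + 2/7) = M*(2/7 + B))
(-32*(-16))*C(4, 0) = (-32*(-16))*((1/7)*4*(2 + 7*0)) = 512*((1/7)*4*(2 + 0)) = 512*((1/7)*4*2) = 512*(8/7) = 4096/7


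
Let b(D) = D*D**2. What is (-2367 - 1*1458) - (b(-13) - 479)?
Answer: -1149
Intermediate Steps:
b(D) = D**3
(-2367 - 1*1458) - (b(-13) - 479) = (-2367 - 1*1458) - ((-13)**3 - 479) = (-2367 - 1458) - (-2197 - 479) = -3825 - 1*(-2676) = -3825 + 2676 = -1149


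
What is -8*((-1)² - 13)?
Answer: 96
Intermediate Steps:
-8*((-1)² - 13) = -8*(1 - 13) = -8*(-12) = 96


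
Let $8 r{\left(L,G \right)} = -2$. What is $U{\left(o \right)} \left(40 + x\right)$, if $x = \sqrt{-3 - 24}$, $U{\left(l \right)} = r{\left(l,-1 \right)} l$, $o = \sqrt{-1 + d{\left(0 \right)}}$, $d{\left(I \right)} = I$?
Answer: $- 10 i + \frac{3 \sqrt{3}}{4} \approx 1.299 - 10.0 i$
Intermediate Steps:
$r{\left(L,G \right)} = - \frac{1}{4}$ ($r{\left(L,G \right)} = \frac{1}{8} \left(-2\right) = - \frac{1}{4}$)
$o = i$ ($o = \sqrt{-1 + 0} = \sqrt{-1} = i \approx 1.0 i$)
$U{\left(l \right)} = - \frac{l}{4}$
$x = 3 i \sqrt{3}$ ($x = \sqrt{-3 - 24} = \sqrt{-27} = 3 i \sqrt{3} \approx 5.1962 i$)
$U{\left(o \right)} \left(40 + x\right) = - \frac{i}{4} \left(40 + 3 i \sqrt{3}\right) = - \frac{i \left(40 + 3 i \sqrt{3}\right)}{4}$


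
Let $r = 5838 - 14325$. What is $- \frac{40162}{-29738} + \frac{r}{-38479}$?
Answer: $\frac{39082174}{24875837} \approx 1.5711$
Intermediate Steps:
$r = -8487$
$- \frac{40162}{-29738} + \frac{r}{-38479} = - \frac{40162}{-29738} - \frac{8487}{-38479} = \left(-40162\right) \left(- \frac{1}{29738}\right) - - \frac{369}{1673} = \frac{20081}{14869} + \frac{369}{1673} = \frac{39082174}{24875837}$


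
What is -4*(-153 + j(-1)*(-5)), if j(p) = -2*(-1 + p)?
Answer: 692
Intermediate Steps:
j(p) = 2 - 2*p
-4*(-153 + j(-1)*(-5)) = -4*(-153 + (2 - 2*(-1))*(-5)) = -4*(-153 + (2 + 2)*(-5)) = -4*(-153 + 4*(-5)) = -4*(-153 - 20) = -4*(-173) = 692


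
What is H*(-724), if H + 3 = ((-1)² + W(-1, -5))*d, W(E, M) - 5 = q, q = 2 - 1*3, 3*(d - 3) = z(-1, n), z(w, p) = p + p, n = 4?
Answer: -55024/3 ≈ -18341.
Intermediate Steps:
z(w, p) = 2*p
d = 17/3 (d = 3 + (2*4)/3 = 3 + (⅓)*8 = 3 + 8/3 = 17/3 ≈ 5.6667)
q = -1 (q = 2 - 3 = -1)
W(E, M) = 4 (W(E, M) = 5 - 1 = 4)
H = 76/3 (H = -3 + ((-1)² + 4)*(17/3) = -3 + (1 + 4)*(17/3) = -3 + 5*(17/3) = -3 + 85/3 = 76/3 ≈ 25.333)
H*(-724) = (76/3)*(-724) = -55024/3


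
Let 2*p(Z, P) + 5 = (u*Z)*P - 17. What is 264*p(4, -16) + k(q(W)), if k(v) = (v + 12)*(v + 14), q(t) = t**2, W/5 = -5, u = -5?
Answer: 446379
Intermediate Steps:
W = -25 (W = 5*(-5) = -25)
p(Z, P) = -11 - 5*P*Z/2 (p(Z, P) = -5/2 + ((-5*Z)*P - 17)/2 = -5/2 + (-5*P*Z - 17)/2 = -5/2 + (-17 - 5*P*Z)/2 = -5/2 + (-17/2 - 5*P*Z/2) = -11 - 5*P*Z/2)
k(v) = (12 + v)*(14 + v)
264*p(4, -16) + k(q(W)) = 264*(-11 - 5/2*(-16)*4) + (168 + ((-25)**2)**2 + 26*(-25)**2) = 264*(-11 + 160) + (168 + 625**2 + 26*625) = 264*149 + (168 + 390625 + 16250) = 39336 + 407043 = 446379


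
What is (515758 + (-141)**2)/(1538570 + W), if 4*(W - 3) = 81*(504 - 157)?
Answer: 2142556/6182399 ≈ 0.34656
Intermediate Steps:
W = 28119/4 (W = 3 + (81*(504 - 157))/4 = 3 + (81*347)/4 = 3 + (1/4)*28107 = 3 + 28107/4 = 28119/4 ≈ 7029.8)
(515758 + (-141)**2)/(1538570 + W) = (515758 + (-141)**2)/(1538570 + 28119/4) = (515758 + 19881)/(6182399/4) = 535639*(4/6182399) = 2142556/6182399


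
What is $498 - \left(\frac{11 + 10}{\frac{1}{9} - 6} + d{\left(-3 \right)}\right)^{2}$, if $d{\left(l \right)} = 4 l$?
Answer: $\frac{718257}{2809} \approx 255.7$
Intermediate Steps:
$498 - \left(\frac{11 + 10}{\frac{1}{9} - 6} + d{\left(-3 \right)}\right)^{2} = 498 - \left(\frac{11 + 10}{\frac{1}{9} - 6} + 4 \left(-3\right)\right)^{2} = 498 - \left(\frac{21}{\frac{1}{9} - 6} - 12\right)^{2} = 498 - \left(\frac{21}{- \frac{53}{9}} - 12\right)^{2} = 498 - \left(21 \left(- \frac{9}{53}\right) - 12\right)^{2} = 498 - \left(- \frac{189}{53} - 12\right)^{2} = 498 - \left(- \frac{825}{53}\right)^{2} = 498 - \frac{680625}{2809} = \frac{718257}{2809}$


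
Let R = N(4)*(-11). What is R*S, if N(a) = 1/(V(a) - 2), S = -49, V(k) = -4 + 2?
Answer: -539/4 ≈ -134.75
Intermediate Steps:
V(k) = -2
N(a) = -1/4 (N(a) = 1/(-2 - 2) = 1/(-4) = -1/4)
R = 11/4 (R = -1/4*(-11) = 11/4 ≈ 2.7500)
R*S = (11/4)*(-49) = -539/4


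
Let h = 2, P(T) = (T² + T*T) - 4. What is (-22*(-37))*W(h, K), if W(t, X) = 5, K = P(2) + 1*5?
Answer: 4070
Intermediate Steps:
P(T) = -4 + 2*T² (P(T) = (T² + T²) - 4 = 2*T² - 4 = -4 + 2*T²)
K = 9 (K = (-4 + 2*2²) + 1*5 = (-4 + 2*4) + 5 = (-4 + 8) + 5 = 4 + 5 = 9)
(-22*(-37))*W(h, K) = -22*(-37)*5 = 814*5 = 4070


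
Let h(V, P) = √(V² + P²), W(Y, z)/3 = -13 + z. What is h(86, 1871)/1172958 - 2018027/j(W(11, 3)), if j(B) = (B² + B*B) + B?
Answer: -2018027/1770 + √3508037/1172958 ≈ -1140.1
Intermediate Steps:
W(Y, z) = -39 + 3*z (W(Y, z) = 3*(-13 + z) = -39 + 3*z)
j(B) = B + 2*B² (j(B) = (B² + B²) + B = 2*B² + B = B + 2*B²)
h(V, P) = √(P² + V²)
h(86, 1871)/1172958 - 2018027/j(W(11, 3)) = √(1871² + 86²)/1172958 - 2018027*1/((1 + 2*(-39 + 3*3))*(-39 + 3*3)) = √(3500641 + 7396)*(1/1172958) - 2018027*1/((1 + 2*(-39 + 9))*(-39 + 9)) = √3508037*(1/1172958) - 2018027*(-1/(30*(1 + 2*(-30)))) = √3508037/1172958 - 2018027*(-1/(30*(1 - 60))) = √3508037/1172958 - 2018027/((-30*(-59))) = √3508037/1172958 - 2018027/1770 = -2018027/1770 + √3508037/1172958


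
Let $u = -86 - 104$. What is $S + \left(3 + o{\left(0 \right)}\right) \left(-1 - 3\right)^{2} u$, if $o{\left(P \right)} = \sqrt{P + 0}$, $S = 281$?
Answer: $-8839$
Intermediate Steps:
$u = -190$
$o{\left(P \right)} = \sqrt{P}$
$S + \left(3 + o{\left(0 \right)}\right) \left(-1 - 3\right)^{2} u = 281 + \left(3 + \sqrt{0}\right) \left(-1 - 3\right)^{2} \left(-190\right) = 281 + \left(3 + 0\right) \left(-4\right)^{2} \left(-190\right) = 281 + 3 \cdot 16 \left(-190\right) = 281 + 48 \left(-190\right) = 281 - 9120 = -8839$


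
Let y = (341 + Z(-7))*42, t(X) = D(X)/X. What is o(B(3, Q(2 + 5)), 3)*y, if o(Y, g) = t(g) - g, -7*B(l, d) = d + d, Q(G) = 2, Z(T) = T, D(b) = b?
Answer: -28056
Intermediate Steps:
t(X) = 1 (t(X) = X/X = 1)
B(l, d) = -2*d/7 (B(l, d) = -(d + d)/7 = -2*d/7)
o(Y, g) = 1 - g
y = 14028 (y = (341 - 7)*42 = 334*42 = 14028)
o(B(3, Q(2 + 5)), 3)*y = (1 - 1*3)*14028 = (1 - 3)*14028 = -2*14028 = -28056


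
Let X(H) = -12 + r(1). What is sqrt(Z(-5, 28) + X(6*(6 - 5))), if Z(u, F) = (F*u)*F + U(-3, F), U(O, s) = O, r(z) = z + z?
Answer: 3*I*sqrt(437) ≈ 62.714*I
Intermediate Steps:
r(z) = 2*z
Z(u, F) = -3 + u*F**2 (Z(u, F) = (F*u)*F - 3 = u*F**2 - 3 = -3 + u*F**2)
X(H) = -10 (X(H) = -12 + 2*1 = -12 + 2 = -10)
sqrt(Z(-5, 28) + X(6*(6 - 5))) = sqrt((-3 - 5*28**2) - 10) = sqrt((-3 - 5*784) - 10) = sqrt((-3 - 3920) - 10) = sqrt(-3923 - 10) = sqrt(-3933) = 3*I*sqrt(437)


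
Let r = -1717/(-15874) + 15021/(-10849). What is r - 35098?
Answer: -6044692994169/172217026 ≈ -35099.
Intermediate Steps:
r = -219815621/172217026 (r = -1717*(-1/15874) + 15021*(-1/10849) = 1717/15874 - 15021/10849 = -219815621/172217026 ≈ -1.2764)
r - 35098 = -219815621/172217026 - 35098 = -6044692994169/172217026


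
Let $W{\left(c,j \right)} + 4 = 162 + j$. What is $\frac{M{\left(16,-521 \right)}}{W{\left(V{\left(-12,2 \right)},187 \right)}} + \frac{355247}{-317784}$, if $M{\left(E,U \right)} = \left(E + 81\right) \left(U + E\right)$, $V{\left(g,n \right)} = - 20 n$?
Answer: $- \frac{348649099}{2436344} \approx -143.1$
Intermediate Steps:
$M{\left(E,U \right)} = \left(81 + E\right) \left(E + U\right)$
$W{\left(c,j \right)} = 158 + j$ ($W{\left(c,j \right)} = -4 + \left(162 + j\right) = 158 + j$)
$\frac{M{\left(16,-521 \right)}}{W{\left(V{\left(-12,2 \right)},187 \right)}} + \frac{355247}{-317784} = \frac{16^{2} + 81 \cdot 16 + 81 \left(-521\right) + 16 \left(-521\right)}{158 + 187} + \frac{355247}{-317784} = \frac{256 + 1296 - 42201 - 8336}{345} + 355247 \left(- \frac{1}{317784}\right) = \left(-48985\right) \frac{1}{345} - \frac{355247}{317784} = - \frac{9797}{69} - \frac{355247}{317784} = - \frac{348649099}{2436344}$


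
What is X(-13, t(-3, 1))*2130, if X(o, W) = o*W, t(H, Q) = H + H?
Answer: 166140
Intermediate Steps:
t(H, Q) = 2*H
X(o, W) = W*o
X(-13, t(-3, 1))*2130 = ((2*(-3))*(-13))*2130 = -6*(-13)*2130 = 78*2130 = 166140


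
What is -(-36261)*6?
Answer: 217566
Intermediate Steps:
-(-36261)*6 = -711*(-306) = 217566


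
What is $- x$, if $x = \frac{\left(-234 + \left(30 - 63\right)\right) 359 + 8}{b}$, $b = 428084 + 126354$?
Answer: $\frac{95845}{554438} \approx 0.17287$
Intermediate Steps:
$b = 554438$
$x = - \frac{95845}{554438}$ ($x = \frac{\left(-234 + \left(30 - 63\right)\right) 359 + 8}{554438} = \left(\left(-234 + \left(30 - 63\right)\right) 359 + 8\right) \frac{1}{554438} = \left(\left(-234 - 33\right) 359 + 8\right) \frac{1}{554438} = \left(\left(-267\right) 359 + 8\right) \frac{1}{554438} = \left(-95853 + 8\right) \frac{1}{554438} = \left(-95845\right) \frac{1}{554438} = - \frac{95845}{554438} \approx -0.17287$)
$- x = \left(-1\right) \left(- \frac{95845}{554438}\right) = \frac{95845}{554438}$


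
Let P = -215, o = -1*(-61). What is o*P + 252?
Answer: -12863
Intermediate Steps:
o = 61
o*P + 252 = 61*(-215) + 252 = -13115 + 252 = -12863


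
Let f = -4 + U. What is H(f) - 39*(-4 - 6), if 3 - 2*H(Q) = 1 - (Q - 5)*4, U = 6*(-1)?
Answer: 361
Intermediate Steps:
U = -6
f = -10 (f = -4 - 6 = -10)
H(Q) = -9 + 2*Q (H(Q) = 3/2 - (1 - (Q - 5)*4)/2 = 3/2 - (1 - (-5 + Q)*4)/2 = 3/2 - (1 - (-20 + 4*Q))/2 = 3/2 - (1 + (20 - 4*Q))/2 = 3/2 - (21 - 4*Q)/2 = 3/2 + (-21/2 + 2*Q) = -9 + 2*Q)
H(f) - 39*(-4 - 6) = (-9 + 2*(-10)) - 39*(-4 - 6) = (-9 - 20) - 39*(-10) = -29 + 390 = 361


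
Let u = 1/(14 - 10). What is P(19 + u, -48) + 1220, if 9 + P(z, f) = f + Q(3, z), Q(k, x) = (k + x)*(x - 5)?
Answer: 23681/16 ≈ 1480.1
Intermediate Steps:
Q(k, x) = (-5 + x)*(k + x) (Q(k, x) = (k + x)*(-5 + x) = (-5 + x)*(k + x))
u = 1/4 ≈ 0.25000
P(z, f) = -24 + f + z**2 - 2*z (P(z, f) = -9 + (f + (z**2 - 5*3 - 5*z + 3*z)) = -9 + (f + (z**2 - 15 - 5*z + 3*z)) = -9 + (f + (-15 + z**2 - 2*z)) = -9 + (-15 + f + z**2 - 2*z) = -24 + f + z**2 - 2*z)
P(19 + u, -48) + 1220 = (-24 - 48 + (19 + 1/4)**2 - 2*(19 + 1/4)) + 1220 = (-24 - 48 + (77/4)**2 - 2*77/4) + 1220 = (-24 - 48 + 5929/16 - 77/2) + 1220 = 4161/16 + 1220 = 23681/16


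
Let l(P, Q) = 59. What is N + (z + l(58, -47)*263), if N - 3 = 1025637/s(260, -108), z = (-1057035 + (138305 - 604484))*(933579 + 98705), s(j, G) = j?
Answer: -408821249540923/260 ≈ -1.5724e+12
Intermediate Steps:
z = -1572389440776 (z = (-1057035 - 466179)*1032284 = -1523214*1032284 = -1572389440776)
N = 1026417/260 (N = 3 + 1025637/260 = 1026417/260 ≈ 3947.8)
N + (z + l(58, -47)*263) = 1026417/260 + (-1572389440776 + 59*263) = 1026417/260 + (-1572389440776 + 15517) = 1026417/260 - 1572389425259 = -408821249540923/260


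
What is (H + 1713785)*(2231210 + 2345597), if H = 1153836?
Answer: 13124547866147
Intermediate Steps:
(H + 1713785)*(2231210 + 2345597) = (1153836 + 1713785)*(2231210 + 2345597) = 2867621*4576807 = 13124547866147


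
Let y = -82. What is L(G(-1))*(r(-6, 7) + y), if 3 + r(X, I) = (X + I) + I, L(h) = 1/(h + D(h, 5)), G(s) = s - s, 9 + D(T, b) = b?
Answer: 77/4 ≈ 19.250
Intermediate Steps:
D(T, b) = -9 + b
G(s) = 0
L(h) = 1/(-4 + h) (L(h) = 1/(h + (-9 + 5)) = 1/(h - 4) = 1/(-4 + h))
r(X, I) = -3 + X + 2*I (r(X, I) = -3 + ((X + I) + I) = -3 + ((I + X) + I) = -3 + (X + 2*I) = -3 + X + 2*I)
L(G(-1))*(r(-6, 7) + y) = ((-3 - 6 + 2*7) - 82)/(-4 + 0) = ((-3 - 6 + 14) - 82)/(-4) = -(5 - 82)/4 = -¼*(-77) = 77/4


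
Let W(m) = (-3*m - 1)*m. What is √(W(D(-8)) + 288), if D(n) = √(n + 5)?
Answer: √(297 - I*√3) ≈ 17.234 - 0.05025*I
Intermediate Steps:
D(n) = √(5 + n)
W(m) = m*(-1 - 3*m) (W(m) = (-1 - 3*m)*m = m*(-1 - 3*m))
√(W(D(-8)) + 288) = √(-√(5 - 8)*(1 + 3*√(5 - 8)) + 288) = √(-√(-3)*(1 + 3*√(-3)) + 288) = √(-I*√3*(1 + 3*(I*√3)) + 288) = √(-I*√3*(1 + 3*I*√3) + 288) = √(288 - I*√3*(1 + 3*I*√3))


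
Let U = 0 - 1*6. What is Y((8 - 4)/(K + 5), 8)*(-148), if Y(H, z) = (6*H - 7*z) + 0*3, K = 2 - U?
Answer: 104192/13 ≈ 8014.8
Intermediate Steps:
U = -6 (U = 0 - 6 = -6)
K = 8 (K = 2 - 1*(-6) = 2 + 6 = 8)
Y(H, z) = -7*z + 6*H (Y(H, z) = (-7*z + 6*H) + 0 = -7*z + 6*H)
Y((8 - 4)/(K + 5), 8)*(-148) = (-7*8 + 6*((8 - 4)/(8 + 5)))*(-148) = (-56 + 6*(4/13))*(-148) = (-56 + 24/13)*(-148) = -704/13*(-148) = 104192/13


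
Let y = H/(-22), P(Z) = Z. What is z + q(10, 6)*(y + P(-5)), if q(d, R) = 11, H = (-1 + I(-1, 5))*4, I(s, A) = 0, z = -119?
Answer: -172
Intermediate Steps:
H = -4 (H = (-1 + 0)*4 = -1*4 = -4)
y = 2/11 (y = -4/(-22) = -4*(-1/22) = 2/11 ≈ 0.18182)
z + q(10, 6)*(y + P(-5)) = -119 + 11*(2/11 - 5) = -119 + 11*(-53/11) = -119 - 53 = -172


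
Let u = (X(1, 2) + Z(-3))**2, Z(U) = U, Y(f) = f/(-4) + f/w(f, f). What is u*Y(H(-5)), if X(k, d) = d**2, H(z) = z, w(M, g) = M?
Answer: 9/4 ≈ 2.2500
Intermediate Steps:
Y(f) = 1 - f/4 (Y(f) = f/(-4) + f/f = f*(-1/4) + 1 = -f/4 + 1 = 1 - f/4)
u = 1 (u = (2**2 - 3)**2 = (4 - 3)**2 = 1**2 = 1)
u*Y(H(-5)) = 1*(1 - 1/4*(-5)) = 1*(1 + 5/4) = 1*(9/4) = 9/4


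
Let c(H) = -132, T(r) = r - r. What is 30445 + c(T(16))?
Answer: 30313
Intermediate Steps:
T(r) = 0
30445 + c(T(16)) = 30445 - 132 = 30313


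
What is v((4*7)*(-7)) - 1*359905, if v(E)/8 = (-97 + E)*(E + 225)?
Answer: -427881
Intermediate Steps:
v(E) = 8*(-97 + E)*(225 + E) (v(E) = 8*((-97 + E)*(E + 225)) = 8*((-97 + E)*(225 + E)) = 8*(-97 + E)*(225 + E))
v((4*7)*(-7)) - 1*359905 = (-174600 + 8*((4*7)*(-7))² + 1024*((4*7)*(-7))) - 1*359905 = (-174600 + 8*(28*(-7))² + 1024*(28*(-7))) - 359905 = (-174600 + 8*(-196)² + 1024*(-196)) - 359905 = (-174600 + 8*38416 - 200704) - 359905 = (-174600 + 307328 - 200704) - 359905 = -67976 - 359905 = -427881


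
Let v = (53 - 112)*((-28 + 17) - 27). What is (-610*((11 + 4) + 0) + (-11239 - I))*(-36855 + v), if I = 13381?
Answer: 1168881010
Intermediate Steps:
v = 2242 (v = -59*(-11 - 27) = -59*(-38) = 2242)
(-610*((11 + 4) + 0) + (-11239 - I))*(-36855 + v) = (-610*((11 + 4) + 0) + (-11239 - 1*13381))*(-36855 + 2242) = (-610*(15 + 0) + (-11239 - 13381))*(-34613) = (-610*15 - 24620)*(-34613) = (-9150 - 24620)*(-34613) = -33770*(-34613) = 1168881010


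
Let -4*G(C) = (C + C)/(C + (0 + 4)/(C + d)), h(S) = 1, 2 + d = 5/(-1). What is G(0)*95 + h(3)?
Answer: 1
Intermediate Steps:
d = -7 (d = -2 + 5/(-1) = -2 + 5*(-1) = -2 - 5 = -7)
G(C) = -C/(2*(C + 4/(-7 + C))) (G(C) = -(C + C)/(4*(C + (0 + 4)/(C - 7))) = -2*C/(4*(C + 4/(-7 + C))) = -C/(2*(C + 4/(-7 + C))))
G(0)*95 + h(3) = ((1/2)*0*(7 - 1*0)/(4 + 0**2 - 7*0))*95 + 1 = ((1/2)*0*(7 + 0)/(4 + 0 + 0))*95 + 1 = ((1/2)*0*7/4)*95 + 1 = ((1/2)*0*(1/4)*7)*95 + 1 = 0*95 + 1 = 0 + 1 = 1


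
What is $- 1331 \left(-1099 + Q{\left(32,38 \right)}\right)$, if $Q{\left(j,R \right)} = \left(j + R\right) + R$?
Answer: $1319021$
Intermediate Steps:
$Q{\left(j,R \right)} = j + 2 R$ ($Q{\left(j,R \right)} = \left(R + j\right) + R = j + 2 R$)
$- 1331 \left(-1099 + Q{\left(32,38 \right)}\right) = - 1331 \left(-1099 + \left(32 + 2 \cdot 38\right)\right) = - 1331 \left(-1099 + \left(32 + 76\right)\right) = - 1331 \left(-1099 + 108\right) = \left(-1331\right) \left(-991\right) = 1319021$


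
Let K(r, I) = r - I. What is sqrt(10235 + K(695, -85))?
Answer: sqrt(11015) ≈ 104.95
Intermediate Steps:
sqrt(10235 + K(695, -85)) = sqrt(10235 + (695 - 1*(-85))) = sqrt(10235 + (695 + 85)) = sqrt(10235 + 780) = sqrt(11015)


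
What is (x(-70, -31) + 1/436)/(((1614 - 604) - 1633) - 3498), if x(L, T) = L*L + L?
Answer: -2105881/1796756 ≈ -1.1720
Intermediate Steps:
x(L, T) = L + L**2 (x(L, T) = L**2 + L = L + L**2)
(x(-70, -31) + 1/436)/(((1614 - 604) - 1633) - 3498) = (-70*(1 - 70) + 1/436)/(((1614 - 604) - 1633) - 3498) = (-70*(-69) + 1/436)/((1010 - 1633) - 3498) = (4830 + 1/436)/(-623 - 3498) = (2105881/436)/(-4121) = (2105881/436)*(-1/4121) = -2105881/1796756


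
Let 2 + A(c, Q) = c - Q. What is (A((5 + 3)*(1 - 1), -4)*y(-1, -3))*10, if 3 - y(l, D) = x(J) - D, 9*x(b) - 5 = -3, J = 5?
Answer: -40/9 ≈ -4.4444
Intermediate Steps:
x(b) = 2/9 (x(b) = 5/9 + (⅑)*(-3) = 5/9 - ⅓ = 2/9)
y(l, D) = 25/9 + D (y(l, D) = 3 - (2/9 - D) = 3 + (-2/9 + D) = 25/9 + D)
A(c, Q) = -2 + c - Q (A(c, Q) = -2 + (c - Q) = -2 + c - Q)
(A((5 + 3)*(1 - 1), -4)*y(-1, -3))*10 = ((-2 + (5 + 3)*(1 - 1) - 1*(-4))*(25/9 - 3))*10 = ((-2 + 8*0 + 4)*(-2/9))*10 = ((-2 + 0 + 4)*(-2/9))*10 = (2*(-2/9))*10 = -4/9*10 = -40/9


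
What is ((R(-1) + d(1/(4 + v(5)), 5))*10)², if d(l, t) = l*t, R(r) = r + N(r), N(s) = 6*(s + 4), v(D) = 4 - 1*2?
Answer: 286225/9 ≈ 31803.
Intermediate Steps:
v(D) = 2 (v(D) = 4 - 2 = 2)
N(s) = 24 + 6*s (N(s) = 6*(4 + s) = 24 + 6*s)
R(r) = 24 + 7*r (R(r) = r + (24 + 6*r) = 24 + 7*r)
((R(-1) + d(1/(4 + v(5)), 5))*10)² = (((24 + 7*(-1)) + 5/(4 + 2))*10)² = (((24 - 7) + 5/6)*10)² = ((17 + (⅙)*5)*10)² = ((17 + ⅚)*10)² = ((107/6)*10)² = (535/3)² = 286225/9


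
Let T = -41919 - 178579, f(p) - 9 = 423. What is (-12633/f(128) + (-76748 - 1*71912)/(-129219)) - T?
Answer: 1367467246253/6202512 ≈ 2.2047e+5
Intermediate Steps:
f(p) = 432 (f(p) = 9 + 423 = 432)
T = -220498
(-12633/f(128) + (-76748 - 1*71912)/(-129219)) - T = (-12633/432 + (-76748 - 1*71912)/(-129219)) - 1*(-220498) = (-12633*1/432 + (-76748 - 71912)*(-1/129219)) + 220498 = (-4211/144 - 148660*(-1/129219)) + 220498 = (-4211/144 + 148660/129219) + 220498 = -174244723/6202512 + 220498 = 1367467246253/6202512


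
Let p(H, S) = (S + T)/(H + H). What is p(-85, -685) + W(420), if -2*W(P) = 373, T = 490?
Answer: -3151/17 ≈ -185.35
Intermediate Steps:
W(P) = -373/2 (W(P) = -1/2*373 = -373/2)
p(H, S) = (490 + S)/(2*H) (p(H, S) = (S + 490)/(H + H) = (490 + S)/((2*H)) = (490 + S)*(1/(2*H)) = (490 + S)/(2*H))
p(-85, -685) + W(420) = (1/2)*(490 - 685)/(-85) - 373/2 = (1/2)*(-1/85)*(-195) - 373/2 = 39/34 - 373/2 = -3151/17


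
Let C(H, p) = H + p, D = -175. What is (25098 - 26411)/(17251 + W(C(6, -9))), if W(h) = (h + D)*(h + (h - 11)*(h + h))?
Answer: -1313/2833 ≈ -0.46347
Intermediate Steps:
W(h) = (-175 + h)*(h + 2*h*(-11 + h)) (W(h) = (h - 175)*(h + (h - 11)*(h + h)) = (-175 + h)*(h + (-11 + h)*(2*h)) = (-175 + h)*(h + 2*h*(-11 + h)))
(25098 - 26411)/(17251 + W(C(6, -9))) = (25098 - 26411)/(17251 + (6 - 9)*(3675 - 371*(6 - 9) + 2*(6 - 9)²)) = -1313/(17251 - 3*(3675 - 371*(-3) + 2*(-3)²)) = -1313/(17251 - 3*(3675 + 1113 + 2*9)) = -1313/(17251 - 3*(3675 + 1113 + 18)) = -1313/(17251 - 3*4806) = -1313/(17251 - 14418) = -1313/2833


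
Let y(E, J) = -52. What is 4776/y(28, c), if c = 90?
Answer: -1194/13 ≈ -91.846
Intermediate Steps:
4776/y(28, c) = 4776/(-52) = 4776*(-1/52) = -1194/13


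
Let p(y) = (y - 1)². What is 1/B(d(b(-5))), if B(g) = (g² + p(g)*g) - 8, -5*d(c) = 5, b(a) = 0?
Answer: -1/11 ≈ -0.090909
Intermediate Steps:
p(y) = (-1 + y)²
d(c) = -1 (d(c) = -⅕*5 = -1)
B(g) = -8 + g² + g*(-1 + g)² (B(g) = (g² + (-1 + g)²*g) - 8 = (g² + g*(-1 + g)²) - 8 = -8 + g² + g*(-1 + g)²)
1/B(d(b(-5))) = 1/(-8 - 1 + (-1)³ - 1*(-1)²) = 1/(-8 - 1 - 1 - 1*1) = 1/(-8 - 1 - 1 - 1) = 1/(-11) = -1/11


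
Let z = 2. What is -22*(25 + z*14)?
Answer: -1166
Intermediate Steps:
-22*(25 + z*14) = -22*(25 + 2*14) = -22*(25 + 28) = -22*53 = -1166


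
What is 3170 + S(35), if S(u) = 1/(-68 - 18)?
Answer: 272619/86 ≈ 3170.0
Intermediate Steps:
S(u) = -1/86 (S(u) = 1/(-86) = -1/86)
3170 + S(35) = 3170 - 1/86 = 272619/86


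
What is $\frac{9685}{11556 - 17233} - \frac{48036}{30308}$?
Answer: $- \frac{141558338}{43014629} \approx -3.2909$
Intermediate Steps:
$\frac{9685}{11556 - 17233} - \frac{48036}{30308} = \frac{9685}{-5677} - \frac{12009}{7577} = 9685 \left(- \frac{1}{5677}\right) - \frac{12009}{7577} = - \frac{9685}{5677} - \frac{12009}{7577} = - \frac{141558338}{43014629}$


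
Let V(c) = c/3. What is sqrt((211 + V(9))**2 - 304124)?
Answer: 14*I*sqrt(1318) ≈ 508.26*I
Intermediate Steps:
V(c) = c/3 (V(c) = c*(1/3) = c/3)
sqrt((211 + V(9))**2 - 304124) = sqrt((211 + (1/3)*9)**2 - 304124) = sqrt((211 + 3)**2 - 304124) = sqrt(214**2 - 304124) = sqrt(45796 - 304124) = sqrt(-258328) = 14*I*sqrt(1318)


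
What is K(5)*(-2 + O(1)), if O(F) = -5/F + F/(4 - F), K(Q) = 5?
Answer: -100/3 ≈ -33.333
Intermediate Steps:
K(5)*(-2 + O(1)) = 5*(-2 + (20 - 1*1² - 5*1)/(1*(-4 + 1))) = 5*(-2 + 1*(20 - 1*1 - 5)/(-3)) = 5*(-2 + 1*(-⅓)*(20 - 1 - 5)) = 5*(-2 + 1*(-⅓)*14) = 5*(-2 - 14/3) = 5*(-20/3) = -100/3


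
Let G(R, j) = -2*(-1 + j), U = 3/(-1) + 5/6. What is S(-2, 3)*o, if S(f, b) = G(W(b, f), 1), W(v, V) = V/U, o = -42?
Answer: 0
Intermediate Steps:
U = -13/6 (U = 3*(-1) + 5*(1/6) = -3 + 5/6 = -13/6 ≈ -2.1667)
W(v, V) = -6*V/13 (W(v, V) = V/(-13/6) = V*(-6/13) = -6*V/13)
G(R, j) = 2 - 2*j
S(f, b) = 0 (S(f, b) = 2 - 2*1 = 2 - 2 = 0)
S(-2, 3)*o = 0*(-42) = 0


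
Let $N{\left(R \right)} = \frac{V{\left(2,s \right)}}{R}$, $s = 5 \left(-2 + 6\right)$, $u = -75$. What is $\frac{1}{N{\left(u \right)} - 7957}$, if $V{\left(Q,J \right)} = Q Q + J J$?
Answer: $- \frac{75}{597179} \approx -0.00012559$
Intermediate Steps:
$s = 20$ ($s = 5 \cdot 4 = 20$)
$V{\left(Q,J \right)} = J^{2} + Q^{2}$ ($V{\left(Q,J \right)} = Q^{2} + J^{2} = J^{2} + Q^{2}$)
$N{\left(R \right)} = \frac{404}{R}$ ($N{\left(R \right)} = \frac{20^{2} + 2^{2}}{R} = \frac{400 + 4}{R} = \frac{404}{R}$)
$\frac{1}{N{\left(u \right)} - 7957} = \frac{1}{\frac{404}{-75} - 7957} = \frac{1}{404 \left(- \frac{1}{75}\right) - 7957} = \frac{1}{- \frac{404}{75} - 7957} = \frac{1}{- \frac{597179}{75}} = - \frac{75}{597179}$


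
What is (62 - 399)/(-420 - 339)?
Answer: 337/759 ≈ 0.44401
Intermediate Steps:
(62 - 399)/(-420 - 339) = -337/(-759) = -337*(-1/759) = 337/759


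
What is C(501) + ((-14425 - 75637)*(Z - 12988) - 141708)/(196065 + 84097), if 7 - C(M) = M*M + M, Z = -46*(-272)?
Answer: -35208307193/140081 ≈ -2.5134e+5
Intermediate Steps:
Z = 12512
C(M) = 7 - M - M**2 (C(M) = 7 - (M*M + M) = 7 - (M**2 + M) = 7 - (M + M**2) = 7 + (-M - M**2) = 7 - M - M**2)
C(501) + ((-14425 - 75637)*(Z - 12988) - 141708)/(196065 + 84097) = (7 - 1*501 - 1*501**2) + ((-14425 - 75637)*(12512 - 12988) - 141708)/(196065 + 84097) = (7 - 501 - 1*251001) + (-90062*(-476) - 141708)/280162 = (7 - 501 - 251001) + (42869512 - 141708)*(1/280162) = -251495 + 42727804*(1/280162) = -251495 + 21363902/140081 = -35208307193/140081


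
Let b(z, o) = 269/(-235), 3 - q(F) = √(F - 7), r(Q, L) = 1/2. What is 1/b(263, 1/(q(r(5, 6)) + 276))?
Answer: -235/269 ≈ -0.87361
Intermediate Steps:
r(Q, L) = ½
q(F) = 3 - √(-7 + F) (q(F) = 3 - √(F - 7) = 3 - √(-7 + F))
b(z, o) = -269/235 (b(z, o) = 269*(-1/235) = -269/235)
1/b(263, 1/(q(r(5, 6)) + 276)) = 1/(-269/235) = -235/269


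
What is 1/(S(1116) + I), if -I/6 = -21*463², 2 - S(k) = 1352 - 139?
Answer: 1/27009283 ≈ 3.7024e-8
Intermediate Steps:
S(k) = -1211 (S(k) = 2 - (1352 - 139) = 2 - 1*1213 = 2 - 1213 = -1211)
I = 27010494 (I = -(-126)*463² = -(-126)*214369 = -6*(-4501749) = 27010494)
1/(S(1116) + I) = 1/(-1211 + 27010494) = 1/27009283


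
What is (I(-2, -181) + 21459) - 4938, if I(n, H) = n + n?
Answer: 16517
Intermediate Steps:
I(n, H) = 2*n
(I(-2, -181) + 21459) - 4938 = (2*(-2) + 21459) - 4938 = (-4 + 21459) - 4938 = 21455 - 4938 = 16517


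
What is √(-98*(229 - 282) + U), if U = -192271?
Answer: I*√187077 ≈ 432.52*I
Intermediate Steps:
√(-98*(229 - 282) + U) = √(-98*(229 - 282) - 192271) = √(-98*(-53) - 192271) = √(5194 - 192271) = √(-187077) = I*√187077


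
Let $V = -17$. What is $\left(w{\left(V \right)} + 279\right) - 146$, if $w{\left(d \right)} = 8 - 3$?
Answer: $138$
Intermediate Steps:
$w{\left(d \right)} = 5$ ($w{\left(d \right)} = 8 - 3 = 5$)
$\left(w{\left(V \right)} + 279\right) - 146 = \left(5 + 279\right) - 146 = 284 - 146 = 138$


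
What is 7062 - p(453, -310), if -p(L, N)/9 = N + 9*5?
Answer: 4677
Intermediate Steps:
p(L, N) = -405 - 9*N (p(L, N) = -9*(N + 9*5) = -9*(N + 45) = -9*(45 + N) = -405 - 9*N)
7062 - p(453, -310) = 7062 - (-405 - 9*(-310)) = 7062 - (-405 + 2790) = 7062 - 1*2385 = 7062 - 2385 = 4677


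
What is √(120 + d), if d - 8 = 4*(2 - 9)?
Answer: 10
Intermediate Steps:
d = -20 (d = 8 + 4*(2 - 9) = 8 + 4*(-7) = 8 - 28 = -20)
√(120 + d) = √(120 - 20) = √100 = 10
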